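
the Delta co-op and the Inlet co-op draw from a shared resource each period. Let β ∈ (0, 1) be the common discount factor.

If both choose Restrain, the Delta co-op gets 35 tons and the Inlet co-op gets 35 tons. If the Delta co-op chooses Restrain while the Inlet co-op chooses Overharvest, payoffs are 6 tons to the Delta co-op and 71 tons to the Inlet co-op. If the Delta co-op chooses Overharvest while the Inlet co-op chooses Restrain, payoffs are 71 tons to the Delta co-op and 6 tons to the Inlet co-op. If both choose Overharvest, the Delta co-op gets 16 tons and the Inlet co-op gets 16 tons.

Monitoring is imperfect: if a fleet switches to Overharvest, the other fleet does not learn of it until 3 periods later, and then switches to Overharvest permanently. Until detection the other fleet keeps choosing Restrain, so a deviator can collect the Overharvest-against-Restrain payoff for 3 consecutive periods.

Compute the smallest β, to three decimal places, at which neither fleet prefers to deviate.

Deviating for the 3 undetected periods gains 71−35 = 36 per period over cooperation, then loses 35−16 = 19 per period forever once punishment starts.
Gain: 36(1 + β + … + β^2); loss: 19·β^3/(1−β).
No profitable deviation ⇔ 36(1−β^3) ≤ 19·β^3, i.e. β^3 ≥ 36/(36+19) = 36/55.
Hence β ≥ (36/55)^(1/3) ≈ 0.868.

0.868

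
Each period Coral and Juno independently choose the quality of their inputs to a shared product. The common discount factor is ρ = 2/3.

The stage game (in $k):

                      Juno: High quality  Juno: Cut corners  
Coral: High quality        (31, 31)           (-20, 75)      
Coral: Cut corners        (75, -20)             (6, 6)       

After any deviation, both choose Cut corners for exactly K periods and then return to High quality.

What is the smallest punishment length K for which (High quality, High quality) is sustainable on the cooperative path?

6

Need Σ_{k=1}^{K} ρ^k ≥ (75−31)/(31−6) = 1.7600 at ρ = 2/3.
At K = 5 the sum is 1.7366 < 1.7600; at K = 6 it is 1.8244 ≥ 1.7600.
So the minimum punishment length is K = 6.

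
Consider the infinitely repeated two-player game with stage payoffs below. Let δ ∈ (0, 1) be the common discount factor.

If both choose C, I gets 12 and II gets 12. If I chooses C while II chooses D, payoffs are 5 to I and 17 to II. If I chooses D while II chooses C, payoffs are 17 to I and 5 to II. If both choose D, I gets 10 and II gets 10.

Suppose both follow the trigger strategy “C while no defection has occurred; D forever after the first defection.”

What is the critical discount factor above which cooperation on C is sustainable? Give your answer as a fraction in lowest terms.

Cooperation forever yields 12 each period: 12/(1−δ).
Deviating yields 17 once, then 10 forever: 17 + 10δ/(1−δ).
No profitable deviation requires 12/(1−δ) ≥ 17 + 10δ/(1−δ).
Multiplying by (1−δ): 12 ≥ 17(1−δ) + 10δ = 17 − 7δ.
So 7δ ≥ 5, i.e. δ ≥ 5/7.

5/7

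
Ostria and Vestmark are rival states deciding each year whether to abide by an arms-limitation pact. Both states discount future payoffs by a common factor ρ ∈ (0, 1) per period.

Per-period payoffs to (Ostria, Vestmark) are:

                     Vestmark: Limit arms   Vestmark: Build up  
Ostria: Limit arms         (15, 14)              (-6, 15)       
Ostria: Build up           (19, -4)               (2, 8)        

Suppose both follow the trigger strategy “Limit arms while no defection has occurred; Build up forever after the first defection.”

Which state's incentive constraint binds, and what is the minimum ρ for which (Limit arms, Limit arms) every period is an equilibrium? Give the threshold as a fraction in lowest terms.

Ostria; ρ ≥ 4/17

Ostria: cooperation gives 15 each period; deviation gives 19 once then 2 forever.
  15/(1−ρ) ≥ 19 + 2ρ/(1−ρ) ⇒ ρ ≥ 4/17.
Vestmark: cooperation gives 14 each period; deviation gives 15 once then 8 forever.
  ρ ≥ 1/7.
Both must hold, so the binding constraint is Ostria's: ρ ≥ 4/17.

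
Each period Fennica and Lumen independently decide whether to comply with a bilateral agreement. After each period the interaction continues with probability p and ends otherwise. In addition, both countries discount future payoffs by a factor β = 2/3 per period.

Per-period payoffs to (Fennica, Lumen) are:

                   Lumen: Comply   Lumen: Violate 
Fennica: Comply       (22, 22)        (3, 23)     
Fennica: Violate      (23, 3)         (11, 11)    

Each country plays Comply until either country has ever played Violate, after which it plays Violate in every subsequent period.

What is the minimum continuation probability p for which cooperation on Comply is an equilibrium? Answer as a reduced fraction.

With continuation probability p and discount β, the effective per-period discount factor is βp.
Grim-trigger IC: βp ≥ (23−22)/(23−11) = 1/12.
So p ≥ (1/12)/(2/3) = 1/8.

1/8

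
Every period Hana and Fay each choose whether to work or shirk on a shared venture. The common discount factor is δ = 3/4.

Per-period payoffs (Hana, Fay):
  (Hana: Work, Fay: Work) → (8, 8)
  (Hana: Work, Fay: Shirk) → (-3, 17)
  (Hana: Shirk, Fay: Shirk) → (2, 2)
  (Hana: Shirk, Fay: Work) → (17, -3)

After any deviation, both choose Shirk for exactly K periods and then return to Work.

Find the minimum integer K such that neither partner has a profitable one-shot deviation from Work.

Need Σ_{k=1}^{K} δ^k ≥ (17−8)/(8−2) = 1.5000 at δ = 3/4.
At K = 2 the sum is 1.3125 < 1.5000; at K = 3 it is 1.7344 ≥ 1.5000.
So the minimum punishment length is K = 3.

3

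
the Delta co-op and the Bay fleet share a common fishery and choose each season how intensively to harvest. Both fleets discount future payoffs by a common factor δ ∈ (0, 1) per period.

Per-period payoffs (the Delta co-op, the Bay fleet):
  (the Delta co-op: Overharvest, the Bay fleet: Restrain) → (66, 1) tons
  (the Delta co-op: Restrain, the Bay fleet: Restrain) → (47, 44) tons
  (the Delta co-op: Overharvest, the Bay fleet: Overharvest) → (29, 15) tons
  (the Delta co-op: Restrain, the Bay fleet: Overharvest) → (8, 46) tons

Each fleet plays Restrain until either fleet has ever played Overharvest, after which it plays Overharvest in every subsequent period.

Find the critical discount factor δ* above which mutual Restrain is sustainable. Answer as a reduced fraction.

19/37

For the Delta co-op: deviation gain 66−47 = 19, per-period punishment loss 47−29 = 18. IC gives δ ≥ 19/37.
For the Bay fleet: gain 2, loss 29 per period, so δ ≥ 2/31.
The tighter constraint is the Delta co-op's, so cooperation needs δ ≥ 19/37.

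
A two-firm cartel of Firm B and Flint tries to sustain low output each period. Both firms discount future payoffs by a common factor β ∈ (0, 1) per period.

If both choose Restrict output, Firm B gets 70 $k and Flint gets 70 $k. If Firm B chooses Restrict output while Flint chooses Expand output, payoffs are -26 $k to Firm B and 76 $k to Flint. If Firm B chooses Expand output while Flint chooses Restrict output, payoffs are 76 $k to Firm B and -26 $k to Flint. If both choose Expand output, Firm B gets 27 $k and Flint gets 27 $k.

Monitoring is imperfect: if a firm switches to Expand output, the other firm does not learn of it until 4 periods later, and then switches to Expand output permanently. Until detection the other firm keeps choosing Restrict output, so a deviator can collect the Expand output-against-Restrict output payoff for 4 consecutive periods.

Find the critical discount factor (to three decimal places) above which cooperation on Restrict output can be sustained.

0.592

Deviating for the 4 undetected periods gains 76−70 = 6 per period over cooperation, then loses 70−27 = 43 per period forever once punishment starts.
Gain: 6(1 + β + … + β^3); loss: 43·β^4/(1−β).
No profitable deviation ⇔ 6(1−β^4) ≤ 43·β^4, i.e. β^4 ≥ 6/(6+43) = 6/49.
Hence β ≥ (6/49)^(1/4) ≈ 0.592.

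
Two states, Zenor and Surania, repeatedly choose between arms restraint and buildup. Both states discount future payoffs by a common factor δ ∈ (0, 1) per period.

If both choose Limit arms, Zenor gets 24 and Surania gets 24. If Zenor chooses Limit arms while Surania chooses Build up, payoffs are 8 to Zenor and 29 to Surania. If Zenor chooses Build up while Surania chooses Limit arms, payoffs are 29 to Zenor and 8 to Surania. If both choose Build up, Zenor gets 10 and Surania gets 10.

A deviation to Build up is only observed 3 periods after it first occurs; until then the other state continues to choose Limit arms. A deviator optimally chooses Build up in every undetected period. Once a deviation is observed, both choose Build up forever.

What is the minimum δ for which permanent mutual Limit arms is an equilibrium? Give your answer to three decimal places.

0.641

Deviating for the 3 undetected periods gains 29−24 = 5 per period over cooperation, then loses 24−10 = 14 per period forever once punishment starts.
Gain: 5(1 + δ + … + δ^2); loss: 14·δ^3/(1−δ).
No profitable deviation ⇔ 5(1−δ^3) ≤ 14·δ^3, i.e. δ^3 ≥ 5/(5+14) = 5/19.
Hence δ ≥ (5/19)^(1/3) ≈ 0.641.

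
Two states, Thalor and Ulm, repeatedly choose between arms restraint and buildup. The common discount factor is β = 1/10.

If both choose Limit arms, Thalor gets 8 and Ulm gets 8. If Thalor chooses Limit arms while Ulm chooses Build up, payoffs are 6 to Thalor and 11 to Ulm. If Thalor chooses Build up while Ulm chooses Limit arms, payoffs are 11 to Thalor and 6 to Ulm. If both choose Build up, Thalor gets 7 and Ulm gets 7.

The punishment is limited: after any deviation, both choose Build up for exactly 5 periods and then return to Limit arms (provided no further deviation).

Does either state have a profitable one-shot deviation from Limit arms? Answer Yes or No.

Comparing payoff streams over the 6 periods until play realigns: cooperate → 8(1+β+…+β^5); deviate → 11 + 7(β+…+β^5).
Cooperation is sustained iff (8−7)(β+…+β^5) ≥ 11−8.
β+…+β^5 = 1/10·(1−(1/10)^5)/(1−1/10) = 0.1111, and (11−8)/(8−7) = 3.0000.
0.1111 < 3.0000, so cooperation is not sustainable.

Yes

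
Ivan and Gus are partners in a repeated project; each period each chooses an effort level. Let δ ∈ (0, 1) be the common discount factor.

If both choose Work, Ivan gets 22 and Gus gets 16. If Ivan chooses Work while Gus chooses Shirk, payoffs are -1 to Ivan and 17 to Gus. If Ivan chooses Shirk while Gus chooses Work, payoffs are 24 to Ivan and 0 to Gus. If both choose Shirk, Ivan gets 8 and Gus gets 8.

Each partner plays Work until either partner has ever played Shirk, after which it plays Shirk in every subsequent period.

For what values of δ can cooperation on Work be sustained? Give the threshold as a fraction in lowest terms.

For Ivan: deviation gain 24−22 = 2, per-period punishment loss 22−8 = 14. IC gives δ ≥ 2/16 = 1/8.
For Gus: gain 1, loss 8 per period, so δ ≥ 1/9.
The tighter constraint is Ivan's, so cooperation needs δ ≥ 1/8.

1/8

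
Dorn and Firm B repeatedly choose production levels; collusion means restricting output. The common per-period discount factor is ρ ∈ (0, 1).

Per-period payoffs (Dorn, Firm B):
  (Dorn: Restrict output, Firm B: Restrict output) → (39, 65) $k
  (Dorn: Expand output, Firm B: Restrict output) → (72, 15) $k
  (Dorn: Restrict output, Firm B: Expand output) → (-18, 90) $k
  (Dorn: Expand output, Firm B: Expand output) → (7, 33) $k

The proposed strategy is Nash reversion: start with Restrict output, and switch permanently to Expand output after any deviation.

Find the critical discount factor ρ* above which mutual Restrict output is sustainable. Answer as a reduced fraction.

33/65

Dorn's threshold: (72−39)/(72−7) = 33/65.
Firm B's threshold: (90−65)/(90−33) = 25/57.
33/65 > 25/57, so Dorn binds and ρ* = 33/65.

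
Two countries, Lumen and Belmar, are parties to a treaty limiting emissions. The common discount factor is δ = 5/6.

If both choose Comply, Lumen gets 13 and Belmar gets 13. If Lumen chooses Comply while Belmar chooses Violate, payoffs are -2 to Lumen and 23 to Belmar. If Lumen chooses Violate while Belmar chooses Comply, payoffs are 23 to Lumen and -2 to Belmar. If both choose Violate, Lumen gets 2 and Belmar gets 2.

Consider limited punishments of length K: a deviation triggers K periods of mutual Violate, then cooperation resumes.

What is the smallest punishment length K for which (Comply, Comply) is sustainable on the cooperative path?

2

Need Σ_{k=1}^{K} δ^k ≥ (23−13)/(13−2) = 0.9091 at δ = 5/6.
At K = 1 the sum is 0.8333 < 0.9091; at K = 2 it is 1.5278 ≥ 0.9091.
So the minimum punishment length is K = 2.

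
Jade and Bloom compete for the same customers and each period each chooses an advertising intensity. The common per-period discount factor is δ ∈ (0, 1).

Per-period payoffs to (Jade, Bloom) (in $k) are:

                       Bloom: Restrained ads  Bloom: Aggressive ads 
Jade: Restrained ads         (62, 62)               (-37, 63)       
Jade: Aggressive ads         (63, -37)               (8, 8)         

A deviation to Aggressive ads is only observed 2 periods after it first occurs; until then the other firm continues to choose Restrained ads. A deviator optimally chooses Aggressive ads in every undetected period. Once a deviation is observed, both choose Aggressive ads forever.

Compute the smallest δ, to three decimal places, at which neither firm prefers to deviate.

The best deviation is to choose Aggressive ads for all 2 undetected periods, earning 63 each, then 8 forever once detected.
Deviation value: 63(1−δ^2)/(1−δ) + 8δ^2/(1−δ); cooperation value: 62/(1−δ).
IC: 62 ≥ 63(1−δ^2) + 8δ^2 = 63 − 55δ^2.
So δ^2 ≥ 1/55, giving δ ≥ (1/55)^(1/2) ≈ 0.135.

0.135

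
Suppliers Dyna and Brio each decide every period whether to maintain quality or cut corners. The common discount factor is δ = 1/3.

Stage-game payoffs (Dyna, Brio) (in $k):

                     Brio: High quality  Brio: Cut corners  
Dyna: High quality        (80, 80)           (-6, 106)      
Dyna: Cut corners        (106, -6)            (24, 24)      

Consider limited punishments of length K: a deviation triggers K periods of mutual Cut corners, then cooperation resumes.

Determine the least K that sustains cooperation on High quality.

Need Σ_{k=1}^{K} δ^k ≥ (106−80)/(80−24) = 0.4643 at δ = 1/3.
At K = 2 the sum is 0.4444 < 0.4643; at K = 3 it is 0.4815 ≥ 0.4643.
So the minimum punishment length is K = 3.

3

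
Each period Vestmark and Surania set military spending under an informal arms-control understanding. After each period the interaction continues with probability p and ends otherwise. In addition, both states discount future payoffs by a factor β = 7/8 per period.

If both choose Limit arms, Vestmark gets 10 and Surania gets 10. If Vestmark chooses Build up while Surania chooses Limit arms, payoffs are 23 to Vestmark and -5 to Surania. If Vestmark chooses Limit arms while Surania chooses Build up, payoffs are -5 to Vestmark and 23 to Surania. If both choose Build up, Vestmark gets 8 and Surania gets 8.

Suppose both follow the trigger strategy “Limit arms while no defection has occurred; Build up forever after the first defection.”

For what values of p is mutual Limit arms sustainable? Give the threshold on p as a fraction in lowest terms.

With continuation probability p and discount β, the effective per-period discount factor is βp.
Grim-trigger IC: βp ≥ (23−10)/(23−8) = 13/15.
So p ≥ (13/15)/(7/8) = 104/105.

104/105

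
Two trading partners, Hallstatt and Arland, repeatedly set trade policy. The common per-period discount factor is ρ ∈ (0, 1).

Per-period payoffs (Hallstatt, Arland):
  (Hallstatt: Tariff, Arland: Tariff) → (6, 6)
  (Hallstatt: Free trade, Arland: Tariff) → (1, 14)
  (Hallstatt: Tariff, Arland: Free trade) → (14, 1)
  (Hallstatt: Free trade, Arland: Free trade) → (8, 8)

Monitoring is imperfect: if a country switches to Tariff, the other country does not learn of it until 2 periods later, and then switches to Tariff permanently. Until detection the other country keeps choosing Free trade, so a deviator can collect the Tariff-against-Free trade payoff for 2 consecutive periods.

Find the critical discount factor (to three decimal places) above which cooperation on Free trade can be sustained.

Deviating for the 2 undetected periods gains 14−8 = 6 per period over cooperation, then loses 8−6 = 2 per period forever once punishment starts.
Gain: 6(1 + ρ + … + ρ^1); loss: 2·ρ^2/(1−ρ).
No profitable deviation ⇔ 6(1−ρ^2) ≤ 2·ρ^2, i.e. ρ^2 ≥ 6/(6+2) = 3/4.
Hence ρ ≥ (3/4)^(1/2) ≈ 0.866.

0.866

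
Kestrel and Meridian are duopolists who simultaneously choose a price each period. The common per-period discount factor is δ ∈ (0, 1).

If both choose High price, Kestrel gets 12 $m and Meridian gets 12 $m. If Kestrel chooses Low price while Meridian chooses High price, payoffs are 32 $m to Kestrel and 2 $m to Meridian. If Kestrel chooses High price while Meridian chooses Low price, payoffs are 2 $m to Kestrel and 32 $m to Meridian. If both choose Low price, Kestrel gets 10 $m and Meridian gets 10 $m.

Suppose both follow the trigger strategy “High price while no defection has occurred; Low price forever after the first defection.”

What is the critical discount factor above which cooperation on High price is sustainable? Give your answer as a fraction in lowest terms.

10/11

Cooperation forever yields 12 each period: 12/(1−δ).
Deviating yields 32 once, then 10 forever: 32 + 10δ/(1−δ).
No profitable deviation requires 12/(1−δ) ≥ 32 + 10δ/(1−δ).
Multiplying by (1−δ): 12 ≥ 32(1−δ) + 10δ = 32 − 22δ.
So 22δ ≥ 20, i.e. δ ≥ 20/22 = 10/11.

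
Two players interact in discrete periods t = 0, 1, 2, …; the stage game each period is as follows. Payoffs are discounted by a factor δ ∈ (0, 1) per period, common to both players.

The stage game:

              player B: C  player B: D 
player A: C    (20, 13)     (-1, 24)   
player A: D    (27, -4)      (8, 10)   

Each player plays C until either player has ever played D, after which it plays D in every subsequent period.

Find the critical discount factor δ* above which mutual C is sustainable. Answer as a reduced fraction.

11/14

player A's threshold: (27−20)/(27−8) = 7/19.
player B's threshold: (24−13)/(24−10) = 11/14.
7/19 < 11/14, so player B binds and δ* = 11/14.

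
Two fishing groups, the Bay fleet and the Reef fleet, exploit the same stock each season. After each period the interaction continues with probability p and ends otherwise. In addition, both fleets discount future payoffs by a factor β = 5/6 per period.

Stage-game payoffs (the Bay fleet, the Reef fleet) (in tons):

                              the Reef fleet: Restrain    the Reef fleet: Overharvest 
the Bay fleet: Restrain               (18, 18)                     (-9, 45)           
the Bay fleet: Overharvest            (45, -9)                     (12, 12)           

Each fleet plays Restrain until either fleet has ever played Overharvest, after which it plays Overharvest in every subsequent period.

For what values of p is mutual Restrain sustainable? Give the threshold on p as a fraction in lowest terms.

54/55

With continuation probability p and discount β, the effective per-period discount factor is βp.
Grim-trigger IC: βp ≥ (45−18)/(45−12) = 9/11.
So p ≥ (9/11)/(5/6) = 54/55.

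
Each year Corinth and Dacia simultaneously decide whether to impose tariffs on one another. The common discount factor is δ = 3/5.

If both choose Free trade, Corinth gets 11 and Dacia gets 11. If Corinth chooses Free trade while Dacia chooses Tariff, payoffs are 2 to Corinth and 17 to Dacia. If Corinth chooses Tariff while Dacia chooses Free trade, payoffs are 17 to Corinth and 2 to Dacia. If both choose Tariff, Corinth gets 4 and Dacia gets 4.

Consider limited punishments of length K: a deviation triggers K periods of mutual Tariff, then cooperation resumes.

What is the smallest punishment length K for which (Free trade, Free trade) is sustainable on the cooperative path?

IC: δ(1−δ^K)/(1−δ) ≥ (17−11)/(11−4) = 6/7.
With δ = 3/5: need 1 − δ^K ≥ 6/7·(1−3/5)/(3/5), i.e. δ^K ≤ 0.4286.
Since (3/5)^1 = 0.6000 and (3/5)^2 = 0.3600, the smallest such K is 2.

2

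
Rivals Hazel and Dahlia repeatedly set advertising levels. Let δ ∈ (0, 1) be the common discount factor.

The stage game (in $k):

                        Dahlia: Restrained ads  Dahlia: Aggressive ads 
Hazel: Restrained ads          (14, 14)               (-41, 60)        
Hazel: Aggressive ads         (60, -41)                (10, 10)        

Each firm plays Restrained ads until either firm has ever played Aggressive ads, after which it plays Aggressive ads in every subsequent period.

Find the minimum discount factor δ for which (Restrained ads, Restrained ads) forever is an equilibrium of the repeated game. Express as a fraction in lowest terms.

23/25

Cooperation forever yields 14 each period: 14/(1−δ).
Deviating yields 60 once, then 10 forever: 60 + 10δ/(1−δ).
No profitable deviation requires 14/(1−δ) ≥ 60 + 10δ/(1−δ).
Multiplying by (1−δ): 14 ≥ 60(1−δ) + 10δ = 60 − 50δ.
So 50δ ≥ 46, i.e. δ ≥ 46/50 = 23/25.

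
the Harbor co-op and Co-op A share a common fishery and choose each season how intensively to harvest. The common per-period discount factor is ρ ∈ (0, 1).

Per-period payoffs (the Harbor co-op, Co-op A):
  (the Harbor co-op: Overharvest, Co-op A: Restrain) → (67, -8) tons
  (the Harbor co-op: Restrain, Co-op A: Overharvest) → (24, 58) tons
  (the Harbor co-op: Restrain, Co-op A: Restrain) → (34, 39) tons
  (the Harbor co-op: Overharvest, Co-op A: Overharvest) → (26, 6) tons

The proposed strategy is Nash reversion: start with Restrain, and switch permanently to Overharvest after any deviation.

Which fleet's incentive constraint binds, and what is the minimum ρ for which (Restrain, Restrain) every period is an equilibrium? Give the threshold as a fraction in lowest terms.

the Harbor co-op; ρ ≥ 33/41

the Harbor co-op: cooperation gives 34 each period; deviation gives 67 once then 26 forever.
  34/(1−ρ) ≥ 67 + 26ρ/(1−ρ) ⇒ ρ ≥ 33/41.
Co-op A: cooperation gives 39 each period; deviation gives 58 once then 6 forever.
  ρ ≥ 19/52.
Both must hold, so the binding constraint is the Harbor co-op's: ρ ≥ 33/41.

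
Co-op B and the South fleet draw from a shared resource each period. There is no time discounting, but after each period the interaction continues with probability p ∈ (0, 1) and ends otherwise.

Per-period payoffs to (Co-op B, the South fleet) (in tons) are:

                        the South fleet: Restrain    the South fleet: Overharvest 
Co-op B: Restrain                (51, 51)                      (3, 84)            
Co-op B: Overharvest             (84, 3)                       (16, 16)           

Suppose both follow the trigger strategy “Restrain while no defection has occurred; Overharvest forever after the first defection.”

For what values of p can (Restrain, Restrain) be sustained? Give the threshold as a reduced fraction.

Expected cooperation value is 51 + p·51 + p²·51 + … = 51/(1−p); deviation gives 84 + p·16/(1−p).
51 ≥ 84(1−p) + 16p ⇒ 68p ≥ 33 ⇒ p ≥ 33/68.

33/68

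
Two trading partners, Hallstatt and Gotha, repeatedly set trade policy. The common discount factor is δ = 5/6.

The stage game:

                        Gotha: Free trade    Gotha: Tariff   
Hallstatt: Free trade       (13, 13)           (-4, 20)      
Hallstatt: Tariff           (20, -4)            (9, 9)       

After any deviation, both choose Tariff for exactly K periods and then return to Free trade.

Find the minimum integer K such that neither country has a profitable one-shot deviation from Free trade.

3

IC: δ(1−δ^K)/(1−δ) ≥ (20−13)/(13−9) = 7/4.
With δ = 5/6: need 1 − δ^K ≥ 7/4·(1−5/6)/(5/6), i.e. δ^K ≤ 0.6500.
Since (5/6)^2 = 0.6944 and (5/6)^3 = 0.5787, the smallest such K is 3.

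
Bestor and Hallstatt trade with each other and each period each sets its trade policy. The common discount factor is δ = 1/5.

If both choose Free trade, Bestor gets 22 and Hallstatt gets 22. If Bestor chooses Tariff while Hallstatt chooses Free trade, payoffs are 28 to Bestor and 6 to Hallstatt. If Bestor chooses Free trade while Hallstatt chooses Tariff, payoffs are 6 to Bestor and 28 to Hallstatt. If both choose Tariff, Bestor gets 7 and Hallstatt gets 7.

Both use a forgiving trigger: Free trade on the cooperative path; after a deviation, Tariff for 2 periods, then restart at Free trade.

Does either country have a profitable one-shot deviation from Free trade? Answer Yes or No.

Yes

IC: δ+…+δ^2 ≥ (28−22)/(22−7) = 2/5.
At δ = 1/5: partial sum = 0.2400 < 0.4000. Cooperation not sustainable.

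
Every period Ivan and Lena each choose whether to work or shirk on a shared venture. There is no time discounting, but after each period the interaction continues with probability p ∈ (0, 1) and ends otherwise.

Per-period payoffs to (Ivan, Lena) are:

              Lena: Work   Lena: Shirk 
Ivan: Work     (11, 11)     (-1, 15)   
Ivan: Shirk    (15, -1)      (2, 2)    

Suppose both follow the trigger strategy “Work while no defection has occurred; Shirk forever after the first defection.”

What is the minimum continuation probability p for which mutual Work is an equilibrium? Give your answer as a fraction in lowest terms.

4/13

With no time discounting, the continuation probability p plays the role of the discount factor.
Grim-trigger IC: 11/(1−p) ≥ 15 + 2p/(1−p) ⇒ p ≥ (15−11)/(15−2) = 4/13.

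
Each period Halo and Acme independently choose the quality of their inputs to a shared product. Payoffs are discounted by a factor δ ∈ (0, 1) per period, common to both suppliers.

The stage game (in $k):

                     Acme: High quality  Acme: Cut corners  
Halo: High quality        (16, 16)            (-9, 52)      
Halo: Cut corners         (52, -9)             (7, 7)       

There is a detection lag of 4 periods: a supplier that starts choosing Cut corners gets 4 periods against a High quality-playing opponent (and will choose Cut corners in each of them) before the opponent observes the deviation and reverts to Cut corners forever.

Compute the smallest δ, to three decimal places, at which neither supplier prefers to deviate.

A deviator earns 52 for 4 periods, then 7 forever; cooperating earns 16 forever. Multiplying the IC by (1−δ):
16 ≥ 52(1−δ^4) + 7δ^4, so 45·δ^4 ≥ 36 and δ^4 ≥ 4/5.
δ ≥ (4/5)^(1/4) ≈ 0.946.

0.946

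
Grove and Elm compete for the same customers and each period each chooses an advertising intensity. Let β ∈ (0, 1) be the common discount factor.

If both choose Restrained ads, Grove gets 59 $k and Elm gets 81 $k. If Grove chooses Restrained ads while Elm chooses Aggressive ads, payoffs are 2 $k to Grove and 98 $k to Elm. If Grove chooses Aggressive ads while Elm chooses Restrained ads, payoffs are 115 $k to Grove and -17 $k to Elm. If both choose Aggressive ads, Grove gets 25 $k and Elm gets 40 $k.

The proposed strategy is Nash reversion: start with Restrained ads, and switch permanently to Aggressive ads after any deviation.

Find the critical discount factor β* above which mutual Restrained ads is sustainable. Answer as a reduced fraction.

Grove: cooperation gives 59 each period; deviation gives 115 once then 25 forever.
  59/(1−β) ≥ 115 + 25β/(1−β) ⇒ β ≥ 56/90 = 28/45.
Elm: cooperation gives 81 each period; deviation gives 98 once then 40 forever.
  β ≥ 17/58.
Both must hold, so the binding constraint is Grove's: β ≥ 28/45.

28/45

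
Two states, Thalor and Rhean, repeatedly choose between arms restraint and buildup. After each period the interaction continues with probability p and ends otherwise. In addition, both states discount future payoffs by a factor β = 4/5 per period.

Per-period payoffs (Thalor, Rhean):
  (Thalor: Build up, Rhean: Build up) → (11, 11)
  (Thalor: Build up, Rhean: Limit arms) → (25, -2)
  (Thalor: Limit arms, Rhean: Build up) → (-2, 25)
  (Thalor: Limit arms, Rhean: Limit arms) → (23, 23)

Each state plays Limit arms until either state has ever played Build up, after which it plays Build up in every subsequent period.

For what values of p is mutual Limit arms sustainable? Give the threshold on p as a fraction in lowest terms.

5/28

Expected continuation weight on next period's payoff is β·p = 4/5·p, which plays the role of the discount factor.
Cooperation requires 4/5·p ≥ (25−23)/(25−11) = 1/7, hence p ≥ 5/28.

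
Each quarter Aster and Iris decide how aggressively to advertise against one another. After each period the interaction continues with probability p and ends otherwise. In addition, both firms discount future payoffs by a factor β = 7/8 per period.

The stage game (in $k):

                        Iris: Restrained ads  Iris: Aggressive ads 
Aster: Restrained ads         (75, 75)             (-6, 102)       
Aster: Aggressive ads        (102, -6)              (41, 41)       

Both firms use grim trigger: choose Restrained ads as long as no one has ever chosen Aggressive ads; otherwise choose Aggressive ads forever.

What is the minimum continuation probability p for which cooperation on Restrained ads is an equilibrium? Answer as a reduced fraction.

216/427

Expected continuation weight on next period's payoff is β·p = 7/8·p, which plays the role of the discount factor.
Cooperation requires 7/8·p ≥ (102−75)/(102−41) = 27/61, hence p ≥ 216/427.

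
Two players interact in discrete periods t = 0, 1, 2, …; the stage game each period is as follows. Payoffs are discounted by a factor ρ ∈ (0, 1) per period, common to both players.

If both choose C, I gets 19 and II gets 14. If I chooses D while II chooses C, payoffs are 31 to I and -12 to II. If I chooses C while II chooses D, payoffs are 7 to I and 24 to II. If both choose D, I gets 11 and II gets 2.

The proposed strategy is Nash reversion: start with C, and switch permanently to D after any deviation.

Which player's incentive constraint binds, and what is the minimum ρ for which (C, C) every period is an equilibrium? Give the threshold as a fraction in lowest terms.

I: cooperation gives 19 each period; deviation gives 31 once then 11 forever.
  19/(1−ρ) ≥ 31 + 11ρ/(1−ρ) ⇒ ρ ≥ 12/20 = 3/5.
II: cooperation gives 14 each period; deviation gives 24 once then 2 forever.
  ρ ≥ 10/22 = 5/11.
Both must hold, so the binding constraint is I's: ρ ≥ 3/5.

I; ρ ≥ 3/5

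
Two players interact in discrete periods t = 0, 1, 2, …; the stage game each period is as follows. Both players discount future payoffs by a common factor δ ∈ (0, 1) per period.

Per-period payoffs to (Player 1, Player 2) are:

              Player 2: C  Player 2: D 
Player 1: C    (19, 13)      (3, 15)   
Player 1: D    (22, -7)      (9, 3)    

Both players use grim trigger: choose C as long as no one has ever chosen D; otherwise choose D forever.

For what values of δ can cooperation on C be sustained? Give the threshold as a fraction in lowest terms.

3/13

For Player 1: deviation gain 22−19 = 3, per-period punishment loss 19−9 = 10. IC gives δ ≥ 3/13.
For Player 2: gain 2, loss 10 per period, so δ ≥ 2/12 = 1/6.
The tighter constraint is Player 1's, so cooperation needs δ ≥ 3/13.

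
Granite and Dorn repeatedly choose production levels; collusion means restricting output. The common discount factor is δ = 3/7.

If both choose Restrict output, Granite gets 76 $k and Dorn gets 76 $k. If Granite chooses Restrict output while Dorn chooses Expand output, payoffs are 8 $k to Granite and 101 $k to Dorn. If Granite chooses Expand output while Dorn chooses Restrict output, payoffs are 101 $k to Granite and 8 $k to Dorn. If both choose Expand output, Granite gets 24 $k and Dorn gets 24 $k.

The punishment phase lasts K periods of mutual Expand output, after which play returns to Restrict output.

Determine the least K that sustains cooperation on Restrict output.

IC: δ(1−δ^K)/(1−δ) ≥ (101−76)/(76−24) = 25/52.
With δ = 3/7: need 1 − δ^K ≥ 25/52·(1−3/7)/(3/7), i.e. δ^K ≤ 0.3590.
Since (3/7)^1 = 0.4286 and (3/7)^2 = 0.1837, the smallest such K is 2.

2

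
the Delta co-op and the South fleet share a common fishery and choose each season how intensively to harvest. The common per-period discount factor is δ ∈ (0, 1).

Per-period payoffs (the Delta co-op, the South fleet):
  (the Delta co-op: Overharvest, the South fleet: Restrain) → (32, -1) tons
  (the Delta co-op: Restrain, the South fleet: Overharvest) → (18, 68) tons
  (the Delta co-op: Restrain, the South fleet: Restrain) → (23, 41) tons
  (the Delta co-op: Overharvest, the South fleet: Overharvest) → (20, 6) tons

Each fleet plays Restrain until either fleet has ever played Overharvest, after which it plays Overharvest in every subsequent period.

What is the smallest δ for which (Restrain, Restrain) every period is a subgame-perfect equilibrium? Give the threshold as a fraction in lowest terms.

For the Delta co-op: deviation gain 32−23 = 9, per-period punishment loss 23−20 = 3. IC gives δ ≥ 9/12 = 3/4.
For the South fleet: gain 27, loss 35 per period, so δ ≥ 27/62.
The tighter constraint is the Delta co-op's, so cooperation needs δ ≥ 3/4.

3/4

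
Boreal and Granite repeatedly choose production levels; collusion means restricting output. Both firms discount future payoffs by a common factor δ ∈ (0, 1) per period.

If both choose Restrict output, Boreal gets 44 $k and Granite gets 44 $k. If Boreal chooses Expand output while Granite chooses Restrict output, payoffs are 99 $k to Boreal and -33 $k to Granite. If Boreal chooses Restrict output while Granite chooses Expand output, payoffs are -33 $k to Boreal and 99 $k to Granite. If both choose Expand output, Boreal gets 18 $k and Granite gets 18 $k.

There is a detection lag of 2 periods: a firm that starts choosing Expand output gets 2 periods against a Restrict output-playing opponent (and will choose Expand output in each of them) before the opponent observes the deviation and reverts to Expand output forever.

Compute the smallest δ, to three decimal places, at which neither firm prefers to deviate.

0.824

Deviating for the 2 undetected periods gains 99−44 = 55 per period over cooperation, then loses 44−18 = 26 per period forever once punishment starts.
Gain: 55(1 + δ + … + δ^1); loss: 26·δ^2/(1−δ).
No profitable deviation ⇔ 55(1−δ^2) ≤ 26·δ^2, i.e. δ^2 ≥ 55/(55+26) = 55/81.
Hence δ ≥ (55/81)^(1/2) ≈ 0.824.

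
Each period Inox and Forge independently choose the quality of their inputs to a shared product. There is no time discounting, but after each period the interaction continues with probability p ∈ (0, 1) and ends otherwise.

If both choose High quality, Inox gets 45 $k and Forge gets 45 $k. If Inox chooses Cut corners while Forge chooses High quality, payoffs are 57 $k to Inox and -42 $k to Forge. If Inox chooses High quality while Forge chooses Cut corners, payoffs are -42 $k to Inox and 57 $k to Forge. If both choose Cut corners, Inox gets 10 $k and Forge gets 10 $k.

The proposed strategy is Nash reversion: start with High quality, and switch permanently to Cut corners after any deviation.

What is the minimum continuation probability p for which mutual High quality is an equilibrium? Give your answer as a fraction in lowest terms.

12/47

Expected cooperation value is 45 + p·45 + p²·45 + … = 45/(1−p); deviation gives 57 + p·10/(1−p).
45 ≥ 57(1−p) + 10p ⇒ 47p ≥ 12 ⇒ p ≥ 12/47.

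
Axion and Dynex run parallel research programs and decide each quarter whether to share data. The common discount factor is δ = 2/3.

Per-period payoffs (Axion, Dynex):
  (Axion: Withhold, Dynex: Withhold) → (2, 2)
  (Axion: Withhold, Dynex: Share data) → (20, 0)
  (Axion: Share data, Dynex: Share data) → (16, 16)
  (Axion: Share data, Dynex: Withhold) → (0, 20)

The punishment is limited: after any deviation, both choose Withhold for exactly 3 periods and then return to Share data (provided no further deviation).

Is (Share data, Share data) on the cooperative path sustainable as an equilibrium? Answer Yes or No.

Yes

A one-shot deviation gives 20 now, then 2 for 3 periods, then back to 16.
Gain from deviating: (20−16) today; loss: (16−2) in each of the next 3 periods.
No-deviation condition: (16−2)(δ+…+δ^3) ≥ 20−16, i.e. δ+…+δ^3 ≥ 2/7.
At δ = 2/3: δ+…+δ^3 = 1.4074 ≥ 0.2857.
So cooperation is sustainable.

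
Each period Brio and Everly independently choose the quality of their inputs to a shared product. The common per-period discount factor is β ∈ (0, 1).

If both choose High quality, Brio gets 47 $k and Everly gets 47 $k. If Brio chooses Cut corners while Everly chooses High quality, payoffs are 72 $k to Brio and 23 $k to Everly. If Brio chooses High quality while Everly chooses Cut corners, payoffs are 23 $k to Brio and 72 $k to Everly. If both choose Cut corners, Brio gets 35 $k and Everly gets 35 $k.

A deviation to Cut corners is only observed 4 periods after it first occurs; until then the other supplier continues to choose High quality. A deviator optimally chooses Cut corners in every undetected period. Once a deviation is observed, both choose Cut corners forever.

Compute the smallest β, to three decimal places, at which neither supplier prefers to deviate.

0.907

The best deviation is to choose Cut corners for all 4 undetected periods, earning 72 each, then 35 forever once detected.
Deviation value: 72(1−β^4)/(1−β) + 35β^4/(1−β); cooperation value: 47/(1−β).
IC: 47 ≥ 72(1−β^4) + 35β^4 = 72 − 37β^4.
So β^4 ≥ 25/37, giving β ≥ (25/37)^(1/4) ≈ 0.907.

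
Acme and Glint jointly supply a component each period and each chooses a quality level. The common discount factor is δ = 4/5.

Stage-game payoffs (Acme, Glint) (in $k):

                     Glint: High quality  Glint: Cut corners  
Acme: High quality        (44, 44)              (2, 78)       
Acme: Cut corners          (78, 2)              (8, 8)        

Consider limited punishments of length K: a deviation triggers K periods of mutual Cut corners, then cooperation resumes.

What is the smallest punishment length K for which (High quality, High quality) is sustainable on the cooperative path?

No profitable deviation requires (44−8)(δ+…+δ^K) ≥ 78−44, i.e. δ+…+δ^K ≥ 17/18 ≈ 0.9444.
With δ = 4/5, the partial sums are K=1: 0.8000, K=2: 1.4400.
K = 2 is the first length at which the sum reaches 0.9444.

2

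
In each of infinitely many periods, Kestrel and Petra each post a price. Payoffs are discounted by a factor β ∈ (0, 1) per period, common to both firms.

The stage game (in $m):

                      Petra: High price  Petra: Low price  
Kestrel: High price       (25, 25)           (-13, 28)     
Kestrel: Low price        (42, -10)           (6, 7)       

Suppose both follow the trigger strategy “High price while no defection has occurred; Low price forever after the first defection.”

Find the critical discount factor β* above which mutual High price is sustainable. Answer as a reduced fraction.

17/36

Kestrel's threshold: (42−25)/(42−6) = 17/36.
Petra's threshold: (28−25)/(28−7) = 1/7.
17/36 > 1/7, so Kestrel binds and β* = 17/36.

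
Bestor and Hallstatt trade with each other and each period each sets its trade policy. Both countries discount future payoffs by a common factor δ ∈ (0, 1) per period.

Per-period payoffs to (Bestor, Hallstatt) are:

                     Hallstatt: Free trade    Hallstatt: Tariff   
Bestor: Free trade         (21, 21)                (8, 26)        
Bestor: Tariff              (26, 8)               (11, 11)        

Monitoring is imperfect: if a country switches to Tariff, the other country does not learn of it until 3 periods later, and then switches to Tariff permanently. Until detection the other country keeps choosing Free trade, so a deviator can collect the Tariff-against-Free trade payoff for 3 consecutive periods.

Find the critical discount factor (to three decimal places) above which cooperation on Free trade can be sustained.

0.693

A deviator earns 26 for 3 periods, then 11 forever; cooperating earns 21 forever. Multiplying the IC by (1−δ):
21 ≥ 26(1−δ^3) + 11δ^3, so 15·δ^3 ≥ 5 and δ^3 ≥ 1/3.
δ ≥ (1/3)^(1/3) ≈ 0.693.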